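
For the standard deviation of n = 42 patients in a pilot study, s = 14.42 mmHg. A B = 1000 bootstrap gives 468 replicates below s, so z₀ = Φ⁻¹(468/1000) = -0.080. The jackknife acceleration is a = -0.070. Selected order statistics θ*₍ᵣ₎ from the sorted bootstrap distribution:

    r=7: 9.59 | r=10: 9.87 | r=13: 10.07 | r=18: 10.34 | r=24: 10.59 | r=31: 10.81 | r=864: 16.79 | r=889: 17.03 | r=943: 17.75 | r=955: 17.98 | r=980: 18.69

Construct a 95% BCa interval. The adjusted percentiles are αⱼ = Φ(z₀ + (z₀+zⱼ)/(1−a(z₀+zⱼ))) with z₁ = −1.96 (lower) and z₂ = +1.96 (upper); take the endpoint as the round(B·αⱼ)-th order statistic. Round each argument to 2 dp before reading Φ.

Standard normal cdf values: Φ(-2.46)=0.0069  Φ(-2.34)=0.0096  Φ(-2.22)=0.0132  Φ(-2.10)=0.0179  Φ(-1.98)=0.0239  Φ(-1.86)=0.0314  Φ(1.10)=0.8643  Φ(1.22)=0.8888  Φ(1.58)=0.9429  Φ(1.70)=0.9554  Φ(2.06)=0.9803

Lower: z₀ + z₁ = -0.080 + (-1.960) = -2.040; 1 − a(z₀+z₁) = 1 − (-0.070)(-2.040) = 0.8572; argument = -0.080 + (-2.040)/0.8572 = -2.4598 → -2.46.
α₁ = Φ(-2.46) = 0.0069; rank = round(1000 × 0.0069) = 7; θ*₍7₎ = 9.59.
Upper: z₀ + z₂ = 1.880; 1 − a(z₀+z₂) = 1.1316; argument = 1.5814 → 1.58; α₂ = 0.9429; rank = 943; θ*₍943₎ = 17.75.

(9.59, 17.75)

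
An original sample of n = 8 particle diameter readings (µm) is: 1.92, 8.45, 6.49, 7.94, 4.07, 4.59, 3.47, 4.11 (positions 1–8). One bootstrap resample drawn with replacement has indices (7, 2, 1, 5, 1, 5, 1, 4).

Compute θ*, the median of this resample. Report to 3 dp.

Resample values: 3.47, 8.45, 1.92, 4.07, 1.92, 4.07, 1.92, 7.94.
Sorted: 1.92, 1.92, 1.92, 3.47, 4.07, 4.07, 7.94, 8.45
Median = average of the two middle values = 3.770

θ* = 3.770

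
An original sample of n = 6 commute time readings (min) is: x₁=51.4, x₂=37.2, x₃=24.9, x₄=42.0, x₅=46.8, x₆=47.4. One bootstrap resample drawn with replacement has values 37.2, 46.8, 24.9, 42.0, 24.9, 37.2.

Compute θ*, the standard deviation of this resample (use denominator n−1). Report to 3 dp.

Mean = 35.5000; sum of squared deviations = 400.4400
s² = 400.4400 / 5 = 80.0880
s = √80.0880 = 8.949

θ* = 8.949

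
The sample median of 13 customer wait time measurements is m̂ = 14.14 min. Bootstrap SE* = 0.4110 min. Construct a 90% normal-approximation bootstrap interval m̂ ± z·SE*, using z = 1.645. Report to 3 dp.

Margin = 1.645 × 0.4110 = 0.6761
Interval: 14.14 ± 0.6761

(13.464, 14.816)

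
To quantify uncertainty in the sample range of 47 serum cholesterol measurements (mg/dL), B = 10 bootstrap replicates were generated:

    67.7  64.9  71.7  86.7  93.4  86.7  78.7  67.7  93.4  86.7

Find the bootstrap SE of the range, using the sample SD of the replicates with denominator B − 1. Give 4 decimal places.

SE* = 11.0272

Bootstrap SE is the standard deviation of the 10 replicate ranges.
Mean of replicates: (67.7 + 64.9 + 71.7 + 86.7 + 93.4 + 86.7 + 78.7 + 67.7 + 93.4 + 86.7) / 10 = 797.60000 / 10 = 79.76000
Sum of squared deviations: (−12.06000)² + (−14.86000)² + (−8.06000)² + (+6.94000)² + (+13.64000)² + (+6.94000)² + (−1.06000)² + (−12.06000)² + (+13.64000)² + (+6.94000)² = 1094.38400
Variance = 1094.38400 / 9 = 121.59822
SE* = √121.59822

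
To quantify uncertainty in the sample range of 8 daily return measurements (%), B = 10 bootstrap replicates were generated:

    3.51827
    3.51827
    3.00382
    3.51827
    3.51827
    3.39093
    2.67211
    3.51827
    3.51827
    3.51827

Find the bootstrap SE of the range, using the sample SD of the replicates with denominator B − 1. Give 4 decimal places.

Bootstrap SE is the standard deviation of the 10 replicate ranges.
Mean of replicates: (3.51827 + 3.51827 + 3.00382 + 3.51827 + 3.51827 + 3.39093 + 2.67211 + 3.51827 + 3.51827 + 3.51827) / 10 = 33.694750 / 10 = 3.369475
Sum of squared deviations: (+0.148795)² + (+0.148795)² + (−0.365655)² + (+0.148795)² + (+0.148795)² + (+0.021455)² + (−0.697365)² + (+0.148795)² + (+0.148795)² + (+0.148795)² = 0.775462
Variance = 0.775462 / 9 = 0.086162
SE* = √0.086162

SE* = 0.2935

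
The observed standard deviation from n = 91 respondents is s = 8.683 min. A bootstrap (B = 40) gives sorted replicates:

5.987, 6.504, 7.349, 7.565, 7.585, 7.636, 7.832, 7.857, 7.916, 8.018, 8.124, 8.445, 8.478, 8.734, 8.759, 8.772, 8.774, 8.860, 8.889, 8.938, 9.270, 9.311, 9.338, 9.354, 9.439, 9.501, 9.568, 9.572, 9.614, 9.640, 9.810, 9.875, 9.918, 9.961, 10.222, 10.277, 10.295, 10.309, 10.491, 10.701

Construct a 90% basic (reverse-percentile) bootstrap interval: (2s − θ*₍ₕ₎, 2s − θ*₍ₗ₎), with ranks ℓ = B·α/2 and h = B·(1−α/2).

Percentile endpoints at ranks 2 and 38: θ*₍2₎ = 6.504, θ*₍38₎ = 10.309.
Basic interval reflects these around s:
  lower = 2 × 8.683 − 10.309 = 7.057
  upper = 2 × 8.683 − 6.504 = 10.862

(7.057, 10.862)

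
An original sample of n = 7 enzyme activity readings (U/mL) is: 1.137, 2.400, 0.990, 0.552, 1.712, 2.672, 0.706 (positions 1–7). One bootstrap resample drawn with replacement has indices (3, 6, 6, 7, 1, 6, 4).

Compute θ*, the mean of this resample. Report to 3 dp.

Resample values: 0.990, 2.672, 2.672, 0.706, 1.137, 2.672, 0.552.
Mean = (0.990 + 2.672 + 2.672 + 0.706 + 1.137 + 2.672 + 0.552) / 7 = 11.4010 / 7 = 1.629

θ* = 1.629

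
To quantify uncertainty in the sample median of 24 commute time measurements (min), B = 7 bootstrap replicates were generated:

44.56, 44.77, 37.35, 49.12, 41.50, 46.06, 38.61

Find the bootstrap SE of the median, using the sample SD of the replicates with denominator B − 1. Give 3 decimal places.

Bootstrap SE is the standard deviation of the 7 replicate medians.
Mean of replicates: (44.56 + 44.77 + 37.35 + 49.12 + 41.50 + 46.06 + 38.61) / 7 = 301.9700 / 7 = 43.1386
Sum of squared deviations: (+1.4214)² + (+1.6314)² + (−5.7886)² + (+5.9814)² + (−1.6386)² + (+2.9214)² + (−4.5286)² = 105.6947
Variance = 105.6947 / 6 = 17.6158
SE* = √17.6158

SE* = 4.197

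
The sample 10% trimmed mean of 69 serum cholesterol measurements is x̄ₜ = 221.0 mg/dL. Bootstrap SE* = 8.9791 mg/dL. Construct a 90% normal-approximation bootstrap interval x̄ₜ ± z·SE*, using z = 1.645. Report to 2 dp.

(206.23, 235.77)

Margin = 1.645 × 8.9791 = 14.771
Interval: 221.0 ± 14.771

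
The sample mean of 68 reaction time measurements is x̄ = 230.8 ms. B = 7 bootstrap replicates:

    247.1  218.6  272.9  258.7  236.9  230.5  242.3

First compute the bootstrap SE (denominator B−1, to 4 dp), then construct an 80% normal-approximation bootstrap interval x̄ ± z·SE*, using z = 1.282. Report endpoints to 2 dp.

Mean of replicates = 243.8571; sum of squared deviations = 1941.4771; SE* = √(1941.4771/6) = 17.9883
Margin = 1.282 × 17.9883 = 23.061
Interval: 230.8 ± 23.061

(207.74, 253.86)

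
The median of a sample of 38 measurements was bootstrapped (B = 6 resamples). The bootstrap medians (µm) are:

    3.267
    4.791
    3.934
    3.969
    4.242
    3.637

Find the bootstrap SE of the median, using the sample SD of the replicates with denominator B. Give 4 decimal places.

SE* = 0.4751

Bootstrap SE is the standard deviation of the 6 replicate medians.
Mean of replicates: (3.267 + 4.791 + 3.934 + 3.969 + 4.242 + 3.637) / 6 = 23.84000 / 6 = 3.97333
Sum of squared deviations: (−0.70633)² + (+0.81767)² + (−0.03933)² + (−0.00433)² + (+0.26867)² + (−0.33633)² = 1.35435
Variance = 1.35435 / 6 = 0.22573
SE* = √0.22573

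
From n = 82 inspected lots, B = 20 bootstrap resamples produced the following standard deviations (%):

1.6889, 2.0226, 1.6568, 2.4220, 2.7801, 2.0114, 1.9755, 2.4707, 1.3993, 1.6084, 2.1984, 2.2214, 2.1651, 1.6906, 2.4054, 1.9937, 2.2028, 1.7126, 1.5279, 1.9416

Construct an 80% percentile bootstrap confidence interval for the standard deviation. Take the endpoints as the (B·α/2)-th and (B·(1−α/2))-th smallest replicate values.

(1.5279, 2.4220)

Sorted replicates: 1.3993, 1.5279, 1.6084, 1.6568, 1.6889, 1.6906, 1.7126, 1.9416, 1.9755, 1.9937, 2.0114, 2.0226, 2.1651, 2.1984, 2.2028, 2.2214, 2.4054, 2.4220, 2.4707, 2.7801
α = 0.20; lower rank = 20 × 0.100 = 2; upper rank = 20 × 0.900 = 18.
The 2nd smallest replicate is 1.5279; the 18th is 2.4220.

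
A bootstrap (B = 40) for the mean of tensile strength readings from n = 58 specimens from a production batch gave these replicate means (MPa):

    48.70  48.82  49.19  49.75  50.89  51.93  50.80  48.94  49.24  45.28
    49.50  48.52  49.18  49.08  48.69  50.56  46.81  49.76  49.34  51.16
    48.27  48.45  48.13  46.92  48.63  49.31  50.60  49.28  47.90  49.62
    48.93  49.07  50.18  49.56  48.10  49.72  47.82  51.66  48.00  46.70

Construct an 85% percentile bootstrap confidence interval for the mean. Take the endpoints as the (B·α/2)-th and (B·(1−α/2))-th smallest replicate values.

(46.81, 50.89)

Sorted replicates: 45.28, 46.70, 46.81, 46.92, 47.82, 47.90, 48.00, 48.10, 48.13, 48.27, 48.45, 48.52, 48.63, 48.69, 48.70, 48.82, 48.93, 48.94, 49.07, 49.08, 49.18, 49.19, 49.24, 49.28, 49.31, 49.34, 49.50, 49.56, 49.62, 49.72, 49.75, 49.76, 50.18, 50.56, 50.60, 50.80, 50.89, 51.16, 51.66, 51.93
α = 0.15; lower rank = 40 × 0.075 = 3; upper rank = 40 × 0.925 = 37.
The 3rd smallest replicate is 46.81; the 37th is 50.89.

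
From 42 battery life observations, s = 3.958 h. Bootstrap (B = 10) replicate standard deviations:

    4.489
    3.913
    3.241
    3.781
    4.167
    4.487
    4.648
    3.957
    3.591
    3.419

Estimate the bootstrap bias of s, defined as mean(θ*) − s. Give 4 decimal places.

bias = +0.0113

mean(θ*) = (4.489 + 3.913 + 3.241 + 3.781 + 4.167 + 4.487 + 4.648 + 3.957 + 3.591 + 3.419) / 10 = 3.96930
bias = 3.96930 − 3.958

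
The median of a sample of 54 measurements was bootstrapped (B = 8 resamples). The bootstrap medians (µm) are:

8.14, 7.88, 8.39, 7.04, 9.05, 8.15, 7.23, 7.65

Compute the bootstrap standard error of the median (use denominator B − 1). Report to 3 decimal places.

Bootstrap SE is the standard deviation of the 8 replicate medians.
Mean of replicates: (8.14 + 7.88 + 8.39 + 7.04 + 9.05 + 8.15 + 7.23 + 7.65) / 8 = 63.5300 / 8 = 7.9413
Sum of squared deviations: (+0.1988)² + (−0.0613)² + (+0.4488)² + (−0.9013)² + (+1.1088)² + (+0.2088)² + (−0.7112)² + (−0.2912)² = 2.9205
Variance = 2.9205 / 7 = 0.4172
SE* = √0.4172

SE* = 0.646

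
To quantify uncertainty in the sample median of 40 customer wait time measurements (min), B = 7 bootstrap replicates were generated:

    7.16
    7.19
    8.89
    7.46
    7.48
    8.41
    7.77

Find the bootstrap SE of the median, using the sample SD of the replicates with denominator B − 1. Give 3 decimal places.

Bootstrap SE is the standard deviation of the 7 replicate medians.
Mean of replicates: (7.16 + 7.19 + 8.89 + 7.46 + 7.48 + 8.41 + 7.77) / 7 = 54.3600 / 7 = 7.7657
Sum of squared deviations: (−0.6057)² + (−0.5757)² + (+1.1243)² + (−0.3057)² + (−0.2857)² + (+0.6443)² + (+0.0043)² = 2.5526
Variance = 2.5526 / 6 = 0.4254
SE* = √0.4254

SE* = 0.652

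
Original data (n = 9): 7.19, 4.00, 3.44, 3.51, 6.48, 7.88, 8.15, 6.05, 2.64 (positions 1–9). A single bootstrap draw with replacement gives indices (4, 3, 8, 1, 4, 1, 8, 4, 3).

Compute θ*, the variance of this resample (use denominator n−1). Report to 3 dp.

Resample values: 3.51, 3.44, 6.05, 7.19, 3.51, 7.19, 6.05, 3.51, 3.44.
Mean = 4.8767; sum of squared deviations = 23.1878
s² = 23.1878 / 8 = 2.8985

θ* = 2.898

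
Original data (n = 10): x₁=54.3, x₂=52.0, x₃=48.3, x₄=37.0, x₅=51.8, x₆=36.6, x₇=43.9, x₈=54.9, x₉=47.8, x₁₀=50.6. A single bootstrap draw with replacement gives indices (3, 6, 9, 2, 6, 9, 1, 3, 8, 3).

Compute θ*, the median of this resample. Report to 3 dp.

Resample values: 48.3, 36.6, 47.8, 52.0, 36.6, 47.8, 54.3, 48.3, 54.9, 48.3.
Sorted: 36.6, 36.6, 47.8, 47.8, 48.3, 48.3, 48.3, 52.0, 54.3, 54.9
Median = average of the two middle values = 48.300

θ* = 48.300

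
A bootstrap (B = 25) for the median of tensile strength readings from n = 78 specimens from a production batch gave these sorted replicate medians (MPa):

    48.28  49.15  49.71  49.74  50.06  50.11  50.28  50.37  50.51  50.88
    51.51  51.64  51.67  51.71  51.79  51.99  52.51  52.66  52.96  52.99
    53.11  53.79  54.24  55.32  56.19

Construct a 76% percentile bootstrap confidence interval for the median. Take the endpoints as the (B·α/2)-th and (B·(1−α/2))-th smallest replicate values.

α = 0.24; lower rank = 25 × 0.120 = 3; upper rank = 25 × 0.880 = 22.
The 3rd smallest replicate is 49.71; the 22nd is 53.79.

(49.71, 53.79)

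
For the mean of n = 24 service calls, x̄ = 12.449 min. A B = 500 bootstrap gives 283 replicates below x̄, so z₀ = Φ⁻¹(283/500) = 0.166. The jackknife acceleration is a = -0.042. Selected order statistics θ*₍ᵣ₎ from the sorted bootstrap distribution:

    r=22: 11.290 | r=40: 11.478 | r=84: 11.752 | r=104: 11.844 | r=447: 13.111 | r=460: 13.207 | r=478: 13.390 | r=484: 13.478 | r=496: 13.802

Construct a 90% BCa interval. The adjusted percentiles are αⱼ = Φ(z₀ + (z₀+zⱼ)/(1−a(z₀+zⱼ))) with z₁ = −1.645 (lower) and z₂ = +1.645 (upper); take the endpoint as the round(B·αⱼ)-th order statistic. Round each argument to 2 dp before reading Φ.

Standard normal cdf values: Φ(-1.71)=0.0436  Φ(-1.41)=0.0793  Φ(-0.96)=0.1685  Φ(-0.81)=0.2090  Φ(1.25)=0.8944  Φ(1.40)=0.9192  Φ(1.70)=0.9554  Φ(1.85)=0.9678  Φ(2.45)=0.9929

Lower: z₀ + z₁ = 0.166 + (-1.645) = -1.479; 1 − a(z₀+z₁) = 1 − (-0.042)(-1.479) = 0.9379; argument = 0.166 + (-1.479)/0.9379 = -1.4110 → -1.41.
α₁ = Φ(-1.41) = 0.0793; rank = round(500 × 0.0793) = 40; θ*₍40₎ = 11.478.
Upper: z₀ + z₂ = 1.811; 1 − a(z₀+z₂) = 1.0761; argument = 1.8490 → 1.85; α₂ = 0.9678; rank = 484; θ*₍484₎ = 13.478.

(11.478, 13.478)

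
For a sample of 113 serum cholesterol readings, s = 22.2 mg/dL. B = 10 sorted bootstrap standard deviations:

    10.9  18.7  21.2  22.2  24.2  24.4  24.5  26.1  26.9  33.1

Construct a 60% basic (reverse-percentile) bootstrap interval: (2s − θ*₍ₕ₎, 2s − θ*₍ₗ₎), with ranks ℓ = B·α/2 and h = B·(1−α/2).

Percentile endpoints at ranks 2 and 8: θ*₍2₎ = 18.7, θ*₍8₎ = 26.1.
Basic interval reflects these around s:
  lower = 2 × 22.2 − 26.1 = 18.3
  upper = 2 × 22.2 − 18.7 = 25.7

(18.3, 25.7)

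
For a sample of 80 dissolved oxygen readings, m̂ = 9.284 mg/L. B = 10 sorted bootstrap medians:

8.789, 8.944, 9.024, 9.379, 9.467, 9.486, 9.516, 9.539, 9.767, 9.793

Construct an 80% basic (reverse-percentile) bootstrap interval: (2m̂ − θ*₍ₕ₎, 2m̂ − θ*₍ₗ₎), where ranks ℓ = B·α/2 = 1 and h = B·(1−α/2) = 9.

(8.801, 9.779)

Percentile endpoints at ranks 1 and 9: θ*₍1₎ = 8.789, θ*₍9₎ = 9.767.
Basic interval reflects these around m̂:
  lower = 2 × 9.284 − 9.767 = 8.801
  upper = 2 × 9.284 − 8.789 = 9.779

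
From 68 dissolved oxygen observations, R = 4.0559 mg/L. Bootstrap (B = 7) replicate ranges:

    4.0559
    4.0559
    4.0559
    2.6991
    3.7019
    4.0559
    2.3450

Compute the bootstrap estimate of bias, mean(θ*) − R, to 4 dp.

mean(θ*) = (4.0559 + 4.0559 + 4.0559 + 2.6991 + 3.7019 + 4.0559 + 2.3450) / 7 = 3.56709
bias = 3.56709 − 4.0559

bias = −0.4888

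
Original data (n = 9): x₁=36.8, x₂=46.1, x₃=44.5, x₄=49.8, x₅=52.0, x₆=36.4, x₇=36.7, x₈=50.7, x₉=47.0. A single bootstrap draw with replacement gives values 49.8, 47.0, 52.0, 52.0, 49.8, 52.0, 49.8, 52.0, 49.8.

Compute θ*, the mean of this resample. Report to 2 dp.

Mean = (49.8 + 47.0 + 52.0 + 52.0 + 49.8 + 52.0 + 49.8 + 52.0 + 49.8) / 9 = 454.20 / 9 = 50.47

θ* = 50.47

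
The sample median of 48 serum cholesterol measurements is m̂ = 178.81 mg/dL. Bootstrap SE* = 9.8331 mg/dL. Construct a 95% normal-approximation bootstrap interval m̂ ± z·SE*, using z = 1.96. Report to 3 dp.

Margin = 1.96 × 9.8331 = 19.2729
Interval: 178.81 ± 19.2729

(159.537, 198.083)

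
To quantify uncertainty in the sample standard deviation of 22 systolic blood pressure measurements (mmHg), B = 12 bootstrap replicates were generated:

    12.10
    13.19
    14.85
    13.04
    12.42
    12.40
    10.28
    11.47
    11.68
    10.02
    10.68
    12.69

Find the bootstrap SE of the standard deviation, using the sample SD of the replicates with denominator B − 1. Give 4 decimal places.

SE* = 1.3615

Bootstrap SE is the standard deviation of the 12 replicate standard deviations.
Mean of replicates: (12.10 + 13.19 + 14.85 + 13.04 + 12.42 + 12.40 + 10.28 + 11.47 + 11.68 + 10.02 + 10.68 + 12.69) / 12 = 144.82000 / 12 = 12.06833
Sum of squared deviations: (+0.03167)² + (+1.12167)² + (+2.78167)² + (+0.97167)² + (+0.35167)² + (+0.33167)² + (−1.78833)² + (−0.59833)² + (−0.38833)² + (−2.04833)² + (−1.38833)² + (+0.62167)² = 20.39117
Variance = 20.39117 / 11 = 1.85374
SE* = √1.85374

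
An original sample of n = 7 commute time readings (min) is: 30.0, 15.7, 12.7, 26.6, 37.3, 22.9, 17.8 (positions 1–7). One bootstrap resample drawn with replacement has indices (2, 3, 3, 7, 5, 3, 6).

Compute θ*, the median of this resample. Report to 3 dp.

θ* = 15.700

Resample values: 15.7, 12.7, 12.7, 17.8, 37.3, 12.7, 22.9.
Sorted: 12.7, 12.7, 12.7, 15.7, 17.8, 22.9, 37.3
Median = middle value = 15.700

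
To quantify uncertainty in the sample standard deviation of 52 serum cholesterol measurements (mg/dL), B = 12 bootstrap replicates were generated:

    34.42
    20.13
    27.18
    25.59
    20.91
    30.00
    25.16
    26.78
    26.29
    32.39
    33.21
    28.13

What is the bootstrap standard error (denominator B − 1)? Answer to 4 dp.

SE* = 4.4721

Bootstrap SE is the standard deviation of the 12 replicate standard deviations.
Mean of replicates: (34.42 + 20.13 + 27.18 + 25.59 + 20.91 + 30.00 + 25.16 + 26.78 + 26.29 + 32.39 + 33.21 + 28.13) / 12 = 330.19000 / 12 = 27.51583
Sum of squared deviations: (+6.90417)² + (−7.38583)² + (−0.33583)² + (−1.92583)² + (−6.60583)² + (+2.48417)² + (−2.35583)² + (−0.73583)² + (−1.22583)² + (+4.87417)² + (+5.69417)² + (+0.61417)² = 220.00009
Variance = 220.00009 / 11 = 20.00001
SE* = √20.00001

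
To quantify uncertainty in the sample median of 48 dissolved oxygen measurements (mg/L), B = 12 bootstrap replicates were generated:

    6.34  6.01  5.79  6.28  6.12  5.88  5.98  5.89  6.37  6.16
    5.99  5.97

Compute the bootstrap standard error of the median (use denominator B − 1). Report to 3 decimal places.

Bootstrap SE is the standard deviation of the 12 replicate medians.
Mean of replicates: (6.34 + 6.01 + 5.79 + 6.28 + 6.12 + 5.88 + 5.98 + 5.89 + 6.37 + 6.16 + 5.99 + 5.97) / 12 = 72.7800 / 12 = 6.0650
Sum of squared deviations: (+0.2750)² + (−0.0550)² + (−0.2750)² + (+0.2150)² + (+0.0550)² + (−0.1850)² + (−0.0850)² + (−0.1750)² + (+0.3050)² + (+0.0950)² + (−0.0750)² + (−0.0950)² = 0.3923
Variance = 0.3923 / 11 = 0.0357
SE* = √0.0357

SE* = 0.189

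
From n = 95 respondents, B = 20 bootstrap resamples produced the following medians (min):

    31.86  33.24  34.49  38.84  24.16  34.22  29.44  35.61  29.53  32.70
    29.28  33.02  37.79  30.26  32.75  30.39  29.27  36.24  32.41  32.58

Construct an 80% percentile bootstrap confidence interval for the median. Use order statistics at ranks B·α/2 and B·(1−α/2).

(29.27, 36.24)

Sorted replicates: 24.16, 29.27, 29.28, 29.44, 29.53, 30.26, 30.39, 31.86, 32.41, 32.58, 32.70, 32.75, 33.02, 33.24, 34.22, 34.49, 35.61, 36.24, 37.79, 38.84
α = 0.20; lower rank = 20 × 0.100 = 2; upper rank = 20 × 0.900 = 18.
The 2nd smallest replicate is 29.27; the 18th is 36.24.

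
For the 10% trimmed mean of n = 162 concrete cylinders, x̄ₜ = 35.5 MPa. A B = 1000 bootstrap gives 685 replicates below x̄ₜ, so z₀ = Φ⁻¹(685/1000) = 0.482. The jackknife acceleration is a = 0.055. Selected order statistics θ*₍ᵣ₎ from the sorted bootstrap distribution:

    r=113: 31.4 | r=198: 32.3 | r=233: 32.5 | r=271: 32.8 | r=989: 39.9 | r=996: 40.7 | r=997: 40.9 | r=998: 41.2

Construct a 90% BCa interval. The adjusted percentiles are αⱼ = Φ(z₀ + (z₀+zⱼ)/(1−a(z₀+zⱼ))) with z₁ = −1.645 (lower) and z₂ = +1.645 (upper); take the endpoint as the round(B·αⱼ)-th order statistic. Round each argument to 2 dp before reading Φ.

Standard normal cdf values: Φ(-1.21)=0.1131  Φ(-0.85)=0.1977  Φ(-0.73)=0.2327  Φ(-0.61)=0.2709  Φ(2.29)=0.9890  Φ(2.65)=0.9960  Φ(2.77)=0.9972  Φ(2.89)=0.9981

Lower: z₀ + z₁ = 0.482 + (-1.645) = -1.163; 1 − a(z₀+z₁) = 1 − (0.055)(-1.163) = 1.0640; argument = 0.482 + (-1.163)/1.0640 = -0.6111 → -0.61.
α₁ = Φ(-0.61) = 0.2709; rank = round(1000 × 0.2709) = 271; θ*₍271₎ = 32.8.
Upper: z₀ + z₂ = 2.127; 1 − a(z₀+z₂) = 0.8830; argument = 2.8908 → 2.89; α₂ = 0.9981; rank = 998; θ*₍998₎ = 41.2.

(32.8, 41.2)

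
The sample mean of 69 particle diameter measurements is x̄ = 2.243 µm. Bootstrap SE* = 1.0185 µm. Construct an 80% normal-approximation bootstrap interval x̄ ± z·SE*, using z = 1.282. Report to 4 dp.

Margin = 1.282 × 1.0185 = 1.30572
Interval: 2.243 ± 1.30572

(0.9373, 3.5487)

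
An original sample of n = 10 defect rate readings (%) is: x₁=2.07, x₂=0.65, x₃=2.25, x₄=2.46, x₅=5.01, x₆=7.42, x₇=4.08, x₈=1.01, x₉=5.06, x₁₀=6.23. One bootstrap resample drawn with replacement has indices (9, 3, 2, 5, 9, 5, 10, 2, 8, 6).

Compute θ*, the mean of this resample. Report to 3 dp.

θ* = 3.835

Resample values: 5.06, 2.25, 0.65, 5.01, 5.06, 5.01, 6.23, 0.65, 1.01, 7.42.
Mean = (5.06 + 2.25 + 0.65 + 5.01 + 5.06 + 5.01 + 6.23 + 0.65 + 1.01 + 7.42) / 10 = 38.350 / 10 = 3.835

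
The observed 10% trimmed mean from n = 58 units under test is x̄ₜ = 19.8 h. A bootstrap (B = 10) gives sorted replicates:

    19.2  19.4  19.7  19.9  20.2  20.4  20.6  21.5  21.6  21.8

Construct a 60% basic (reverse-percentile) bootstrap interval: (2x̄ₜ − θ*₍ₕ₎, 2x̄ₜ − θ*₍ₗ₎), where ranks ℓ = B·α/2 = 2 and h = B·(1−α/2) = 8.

(18.1, 20.2)

Percentile endpoints at ranks 2 and 8: θ*₍2₎ = 19.4, θ*₍8₎ = 21.5.
Basic interval reflects these around x̄ₜ:
  lower = 2 × 19.8 − 21.5 = 18.1
  upper = 2 × 19.8 − 19.4 = 20.2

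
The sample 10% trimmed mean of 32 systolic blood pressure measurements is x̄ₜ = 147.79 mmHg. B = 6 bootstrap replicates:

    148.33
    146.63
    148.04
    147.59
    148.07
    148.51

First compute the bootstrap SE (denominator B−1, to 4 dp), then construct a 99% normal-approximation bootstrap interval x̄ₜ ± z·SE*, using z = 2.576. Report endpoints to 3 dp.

Mean of replicates = 147.8617; sum of squared deviations = 2.3057; SE* = √(2.3057/5) = 0.6791
Margin = 2.576 × 0.6791 = 1.7494
Interval: 147.79 ± 1.7494

(146.041, 149.539)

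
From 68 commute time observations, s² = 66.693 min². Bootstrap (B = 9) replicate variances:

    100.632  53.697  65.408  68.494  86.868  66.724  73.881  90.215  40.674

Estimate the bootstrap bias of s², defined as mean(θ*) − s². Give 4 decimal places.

bias = +5.1507

mean(θ*) = (100.632 + 53.697 + 65.408 + 68.494 + 86.868 + 66.724 + 73.881 + 90.215 + 40.674) / 9 = 71.84367
bias = 71.84367 − 66.693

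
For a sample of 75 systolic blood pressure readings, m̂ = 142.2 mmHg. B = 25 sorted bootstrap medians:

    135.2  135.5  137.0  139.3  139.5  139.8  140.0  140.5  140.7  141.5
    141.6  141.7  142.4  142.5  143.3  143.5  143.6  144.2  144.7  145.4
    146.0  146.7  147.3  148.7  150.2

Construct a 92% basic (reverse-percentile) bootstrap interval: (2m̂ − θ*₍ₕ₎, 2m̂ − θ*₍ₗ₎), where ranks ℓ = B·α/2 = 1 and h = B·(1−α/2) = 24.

(135.7, 149.2)

Percentile endpoints at ranks 1 and 24: θ*₍1₎ = 135.2, θ*₍24₎ = 148.7.
Basic interval reflects these around m̂:
  lower = 2 × 142.2 − 148.7 = 135.7
  upper = 2 × 142.2 − 135.2 = 149.2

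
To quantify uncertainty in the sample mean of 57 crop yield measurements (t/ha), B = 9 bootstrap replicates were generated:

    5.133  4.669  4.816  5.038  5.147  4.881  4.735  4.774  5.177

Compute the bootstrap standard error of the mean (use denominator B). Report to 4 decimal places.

Bootstrap SE is the standard deviation of the 9 replicate means.
Mean of replicates: (5.133 + 4.669 + 4.816 + 5.038 + 5.147 + 4.881 + 4.735 + 4.774 + 5.177) / 9 = 44.37000 / 9 = 4.93000
Sum of squared deviations: (+0.20300)² + (−0.26100)² + (−0.11400)² + (+0.10800)² + (+0.21700)² + (−0.04900)² + (−0.19500)² + (−0.15600)² + (+0.24700)² = 0.30685
Variance = 0.30685 / 9 = 0.03409
SE* = √0.03409

SE* = 0.1846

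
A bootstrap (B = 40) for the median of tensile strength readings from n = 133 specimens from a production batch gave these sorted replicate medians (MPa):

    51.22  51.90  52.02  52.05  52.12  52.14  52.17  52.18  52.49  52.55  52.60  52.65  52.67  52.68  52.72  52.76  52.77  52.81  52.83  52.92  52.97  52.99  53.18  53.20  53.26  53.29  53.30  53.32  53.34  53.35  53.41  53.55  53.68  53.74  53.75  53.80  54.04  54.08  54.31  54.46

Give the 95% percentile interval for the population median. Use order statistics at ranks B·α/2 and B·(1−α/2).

α = 0.05; lower rank = 40 × 0.025 = 1; upper rank = 40 × 0.975 = 39.
The 1st smallest replicate is 51.22; the 39th is 54.31.

(51.22, 54.31)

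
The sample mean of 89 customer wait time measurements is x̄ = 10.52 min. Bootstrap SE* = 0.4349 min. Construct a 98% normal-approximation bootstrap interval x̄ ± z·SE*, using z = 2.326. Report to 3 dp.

Margin = 2.326 × 0.4349 = 1.0116
Interval: 10.52 ± 1.0116

(9.508, 11.532)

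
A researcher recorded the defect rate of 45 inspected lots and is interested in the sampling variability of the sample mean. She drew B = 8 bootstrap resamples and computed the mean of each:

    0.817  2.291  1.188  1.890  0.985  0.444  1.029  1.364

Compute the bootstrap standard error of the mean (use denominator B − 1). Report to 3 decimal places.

Bootstrap SE is the standard deviation of the 8 replicate means.
Mean of replicates: (0.817 + 2.291 + 1.188 + 1.890 + 0.985 + 0.444 + 1.029 + 1.364) / 8 = 10.0080 / 8 = 1.2510
Sum of squared deviations: (−0.4340)² + (+1.0400)² + (−0.0630)² + (+0.6390)² + (−0.2660)² + (−0.8070)² + (−0.2220)² + (+0.1130)² = 2.4663
Variance = 2.4663 / 7 = 0.3523
SE* = √0.3523

SE* = 0.594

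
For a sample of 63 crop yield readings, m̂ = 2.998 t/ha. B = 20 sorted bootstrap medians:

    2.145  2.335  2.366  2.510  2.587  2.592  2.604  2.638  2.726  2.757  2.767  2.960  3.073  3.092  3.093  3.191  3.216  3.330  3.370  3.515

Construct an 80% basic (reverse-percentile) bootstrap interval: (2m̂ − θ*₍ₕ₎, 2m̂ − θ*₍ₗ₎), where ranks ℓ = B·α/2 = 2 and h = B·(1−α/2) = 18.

(2.666, 3.661)

Percentile endpoints at ranks 2 and 18: θ*₍2₎ = 2.335, θ*₍18₎ = 3.330.
Basic interval reflects these around m̂:
  lower = 2 × 2.998 − 3.330 = 2.666
  upper = 2 × 2.998 − 2.335 = 3.661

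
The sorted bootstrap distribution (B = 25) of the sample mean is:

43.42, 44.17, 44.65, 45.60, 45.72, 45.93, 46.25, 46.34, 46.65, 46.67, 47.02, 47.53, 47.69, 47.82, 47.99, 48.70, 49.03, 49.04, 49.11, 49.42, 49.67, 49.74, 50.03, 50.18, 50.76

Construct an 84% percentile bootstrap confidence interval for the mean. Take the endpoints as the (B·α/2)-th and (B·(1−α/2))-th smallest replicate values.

(44.17, 50.03)

α = 0.16; lower rank = 25 × 0.080 = 2; upper rank = 25 × 0.920 = 23.
The 2nd smallest replicate is 44.17; the 23rd is 50.03.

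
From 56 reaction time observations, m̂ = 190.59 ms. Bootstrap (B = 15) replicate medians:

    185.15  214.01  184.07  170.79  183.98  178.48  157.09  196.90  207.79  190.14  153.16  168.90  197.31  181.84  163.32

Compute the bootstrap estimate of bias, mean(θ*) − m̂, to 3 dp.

bias = −8.395

mean(θ*) = (185.15 + 214.01 + 184.07 + 170.79 + 183.98 + 178.48 + 157.09 + 196.90 + 207.79 + 190.14 + 153.16 + 168.90 + 197.31 + 181.84 + 163.32) / 15 = 182.1953
bias = 182.1953 − 190.59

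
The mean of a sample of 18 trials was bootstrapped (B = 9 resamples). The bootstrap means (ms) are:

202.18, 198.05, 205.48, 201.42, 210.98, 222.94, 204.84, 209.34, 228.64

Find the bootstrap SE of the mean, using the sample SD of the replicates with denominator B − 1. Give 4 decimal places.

SE* = 10.2271

Bootstrap SE is the standard deviation of the 9 replicate means.
Mean of replicates: (202.18 + 198.05 + 205.48 + 201.42 + 210.98 + 222.94 + 204.84 + 209.34 + 228.64) / 9 = 1883.87000 / 9 = 209.31889
Sum of squared deviations: (−7.13889)² + (−11.26889)² + (−3.83889)² + (−7.89889)² + (+1.66111)² + (+13.62111)² + (−4.47889)² + (+0.02111)² + (+19.32111)² = 836.74129
Variance = 836.74129 / 8 = 104.59266
SE* = √104.59266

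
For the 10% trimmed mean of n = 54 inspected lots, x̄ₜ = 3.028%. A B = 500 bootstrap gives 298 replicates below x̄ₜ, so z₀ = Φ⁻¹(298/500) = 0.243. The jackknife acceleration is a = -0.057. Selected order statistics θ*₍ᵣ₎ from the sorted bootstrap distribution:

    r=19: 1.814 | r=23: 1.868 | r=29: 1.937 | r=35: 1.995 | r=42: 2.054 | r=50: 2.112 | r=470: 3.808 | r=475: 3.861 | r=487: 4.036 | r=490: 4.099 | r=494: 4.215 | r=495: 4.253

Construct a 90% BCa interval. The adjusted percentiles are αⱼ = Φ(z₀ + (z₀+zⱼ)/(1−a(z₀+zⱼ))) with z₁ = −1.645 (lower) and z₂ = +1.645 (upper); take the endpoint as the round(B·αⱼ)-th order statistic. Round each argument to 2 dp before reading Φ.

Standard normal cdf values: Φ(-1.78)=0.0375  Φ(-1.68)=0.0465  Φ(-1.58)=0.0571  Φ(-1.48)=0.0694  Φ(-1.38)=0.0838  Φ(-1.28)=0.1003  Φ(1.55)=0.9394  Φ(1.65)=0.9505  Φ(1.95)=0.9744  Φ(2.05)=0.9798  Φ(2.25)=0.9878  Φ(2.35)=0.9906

Lower: z₀ + z₁ = 0.243 + (-1.645) = -1.402; 1 − a(z₀+z₁) = 1 − (-0.057)(-1.402) = 0.9201; argument = 0.243 + (-1.402)/0.9201 = -1.2808 → -1.28.
α₁ = Φ(-1.28) = 0.1003; rank = round(500 × 0.1003) = 50; θ*₍50₎ = 2.112.
Upper: z₀ + z₂ = 1.888; 1 − a(z₀+z₂) = 1.1076; argument = 1.9476 → 1.95; α₂ = 0.9744; rank = 487; θ*₍487₎ = 4.036.

(2.112, 4.036)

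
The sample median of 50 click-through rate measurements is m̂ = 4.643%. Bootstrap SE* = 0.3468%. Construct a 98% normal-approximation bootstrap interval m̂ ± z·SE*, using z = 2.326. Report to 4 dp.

Margin = 2.326 × 0.3468 = 0.80666
Interval: 4.643 ± 0.80666

(3.8363, 5.4497)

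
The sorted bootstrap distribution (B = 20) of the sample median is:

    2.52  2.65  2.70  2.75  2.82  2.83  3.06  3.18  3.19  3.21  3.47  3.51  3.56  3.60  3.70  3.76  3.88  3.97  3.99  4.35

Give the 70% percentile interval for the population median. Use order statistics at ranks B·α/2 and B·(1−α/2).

α = 0.30; lower rank = 20 × 0.150 = 3; upper rank = 20 × 0.850 = 17.
The 3rd smallest replicate is 2.70; the 17th is 3.88.

(2.70, 3.88)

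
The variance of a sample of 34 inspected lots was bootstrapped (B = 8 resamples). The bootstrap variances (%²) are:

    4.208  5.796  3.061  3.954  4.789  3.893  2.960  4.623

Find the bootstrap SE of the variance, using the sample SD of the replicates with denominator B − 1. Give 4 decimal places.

SE* = 0.9297

Bootstrap SE is the standard deviation of the 8 replicate variances.
Mean of replicates: (4.208 + 5.796 + 3.061 + 3.954 + 4.789 + 3.893 + 2.960 + 4.623) / 8 = 33.28400 / 8 = 4.16050
Sum of squared deviations: (+0.04750)² + (+1.63550)² + (−1.09950)² + (−0.20650)² + (+0.62850)² + (−0.26750)² + (−1.20050)² + (+0.46250)² = 6.05033
Variance = 6.05033 / 7 = 0.86433
SE* = √0.86433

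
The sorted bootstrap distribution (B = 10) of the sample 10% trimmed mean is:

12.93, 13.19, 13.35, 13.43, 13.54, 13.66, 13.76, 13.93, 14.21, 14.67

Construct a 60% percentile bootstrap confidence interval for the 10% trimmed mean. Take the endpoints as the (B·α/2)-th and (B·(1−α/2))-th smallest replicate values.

(13.19, 13.93)

α = 0.40; lower rank = 10 × 0.200 = 2; upper rank = 10 × 0.800 = 8.
The 2nd smallest replicate is 13.19; the 8th is 13.93.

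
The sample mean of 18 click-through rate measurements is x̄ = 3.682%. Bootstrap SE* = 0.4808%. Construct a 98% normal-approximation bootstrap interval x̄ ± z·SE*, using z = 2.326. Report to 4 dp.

(2.5637, 4.8003)

Margin = 2.326 × 0.4808 = 1.11834
Interval: 3.682 ± 1.11834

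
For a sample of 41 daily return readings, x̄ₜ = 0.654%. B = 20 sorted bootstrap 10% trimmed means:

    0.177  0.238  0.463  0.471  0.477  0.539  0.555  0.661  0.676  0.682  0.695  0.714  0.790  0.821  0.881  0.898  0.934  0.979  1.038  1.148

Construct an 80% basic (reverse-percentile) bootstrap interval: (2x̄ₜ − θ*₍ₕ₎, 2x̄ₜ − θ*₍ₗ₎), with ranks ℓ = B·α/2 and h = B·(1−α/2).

(0.329, 1.070)

Percentile endpoints at ranks 2 and 18: θ*₍2₎ = 0.238, θ*₍18₎ = 0.979.
Basic interval reflects these around x̄ₜ:
  lower = 2 × 0.654 − 0.979 = 0.329
  upper = 2 × 0.654 − 0.238 = 1.070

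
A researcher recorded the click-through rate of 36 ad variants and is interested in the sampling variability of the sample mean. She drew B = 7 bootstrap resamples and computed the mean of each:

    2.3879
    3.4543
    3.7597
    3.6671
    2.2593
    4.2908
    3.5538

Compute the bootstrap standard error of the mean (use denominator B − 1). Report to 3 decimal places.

Bootstrap SE is the standard deviation of the 7 replicate means.
Mean of replicates: (2.3879 + 3.4543 + 3.7597 + 3.6671 + 2.2593 + 4.2908 + 3.5538) / 7 = 23.37290 / 7 = 3.33899
Sum of squared deviations: (−0.95109)² + (+0.11531)² + (+0.42071)² + (+0.32811)² + (−1.07969)² + (+0.95181)² + (+0.21481)² = 3.32034
Variance = 3.32034 / 6 = 0.55339
SE* = √0.55339

SE* = 0.744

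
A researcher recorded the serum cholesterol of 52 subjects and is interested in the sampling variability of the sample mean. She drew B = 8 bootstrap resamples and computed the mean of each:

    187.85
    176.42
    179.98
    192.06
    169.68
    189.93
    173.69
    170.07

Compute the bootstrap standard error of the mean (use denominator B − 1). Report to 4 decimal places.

Bootstrap SE is the standard deviation of the 8 replicate means.
Mean of replicates: (187.85 + 176.42 + 179.98 + 192.06 + 169.68 + 189.93 + 173.69 + 170.07) / 8 = 1439.68000 / 8 = 179.96000
Sum of squared deviations: (+7.89000)² + (−3.54000)² + (+0.02000)² + (+12.10000)² + (−10.28000)² + (+9.97000)² + (−6.27000)² + (−9.89000)² = 563.39840
Variance = 563.39840 / 7 = 80.48549
SE* = √80.48549

SE* = 8.9714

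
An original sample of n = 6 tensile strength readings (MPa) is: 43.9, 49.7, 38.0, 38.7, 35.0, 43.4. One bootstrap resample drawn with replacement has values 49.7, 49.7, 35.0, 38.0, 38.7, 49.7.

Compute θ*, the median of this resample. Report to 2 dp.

θ* = 44.20

Sorted: 35.0, 38.0, 38.7, 49.7, 49.7, 49.7
Median = average of the two middle values = 44.20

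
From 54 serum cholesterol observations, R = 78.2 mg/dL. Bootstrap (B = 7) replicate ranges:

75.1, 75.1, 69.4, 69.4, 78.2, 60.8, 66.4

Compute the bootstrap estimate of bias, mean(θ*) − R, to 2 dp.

mean(θ*) = (75.1 + 75.1 + 69.4 + 69.4 + 78.2 + 60.8 + 66.4) / 7 = 70.629
bias = 70.629 − 78.2

bias = −7.57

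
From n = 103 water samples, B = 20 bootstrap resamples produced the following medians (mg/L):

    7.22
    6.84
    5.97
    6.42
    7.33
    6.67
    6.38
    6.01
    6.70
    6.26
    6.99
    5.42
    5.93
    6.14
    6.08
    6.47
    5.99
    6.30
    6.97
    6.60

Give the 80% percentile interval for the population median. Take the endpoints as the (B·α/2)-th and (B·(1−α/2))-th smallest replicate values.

Sorted replicates: 5.42, 5.93, 5.97, 5.99, 6.01, 6.08, 6.14, 6.26, 6.30, 6.38, 6.42, 6.47, 6.60, 6.67, 6.70, 6.84, 6.97, 6.99, 7.22, 7.33
α = 0.20; lower rank = 20 × 0.100 = 2; upper rank = 20 × 0.900 = 18.
The 2nd smallest replicate is 5.93; the 18th is 6.99.

(5.93, 6.99)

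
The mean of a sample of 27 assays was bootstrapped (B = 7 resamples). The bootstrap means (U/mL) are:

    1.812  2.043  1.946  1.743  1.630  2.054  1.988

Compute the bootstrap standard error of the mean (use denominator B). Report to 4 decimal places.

Bootstrap SE is the standard deviation of the 7 replicate means.
Mean of replicates: (1.812 + 2.043 + 1.946 + 1.743 + 1.630 + 2.054 + 1.988) / 7 = 13.21600 / 7 = 1.88800
Sum of squared deviations: (−0.07600)² + (+0.15500)² + (+0.05800)² + (−0.14500)² + (−0.25800)² + (+0.16600)² + (+0.10000)² = 0.15831
Variance = 0.15831 / 7 = 0.02262
SE* = √0.02262

SE* = 0.1504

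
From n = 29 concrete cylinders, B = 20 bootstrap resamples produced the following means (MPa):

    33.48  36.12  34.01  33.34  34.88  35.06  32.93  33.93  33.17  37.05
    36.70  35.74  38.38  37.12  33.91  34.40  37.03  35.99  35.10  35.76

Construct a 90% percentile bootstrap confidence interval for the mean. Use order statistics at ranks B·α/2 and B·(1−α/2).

Sorted replicates: 32.93, 33.17, 33.34, 33.48, 33.91, 33.93, 34.01, 34.40, 34.88, 35.06, 35.10, 35.74, 35.76, 35.99, 36.12, 36.70, 37.03, 37.05, 37.12, 38.38
α = 0.10; lower rank = 20 × 0.050 = 1; upper rank = 20 × 0.950 = 19.
The 1st smallest replicate is 32.93; the 19th is 37.12.

(32.93, 37.12)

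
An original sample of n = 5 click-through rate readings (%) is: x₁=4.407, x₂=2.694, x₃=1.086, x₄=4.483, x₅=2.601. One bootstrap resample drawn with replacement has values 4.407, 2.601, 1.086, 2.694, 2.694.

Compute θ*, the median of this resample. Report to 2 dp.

θ* = 2.69

Sorted: 1.086, 2.601, 2.694, 2.694, 4.407
Median = middle value = 2.69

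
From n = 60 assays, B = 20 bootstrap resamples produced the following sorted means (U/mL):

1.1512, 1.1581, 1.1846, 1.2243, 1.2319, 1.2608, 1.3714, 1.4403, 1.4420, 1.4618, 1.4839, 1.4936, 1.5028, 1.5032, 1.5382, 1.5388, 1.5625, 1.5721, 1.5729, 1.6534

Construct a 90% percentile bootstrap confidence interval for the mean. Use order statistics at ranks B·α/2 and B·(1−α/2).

(1.1512, 1.5729)

α = 0.10; lower rank = 20 × 0.050 = 1; upper rank = 20 × 0.950 = 19.
The 1st smallest replicate is 1.1512; the 19th is 1.5729.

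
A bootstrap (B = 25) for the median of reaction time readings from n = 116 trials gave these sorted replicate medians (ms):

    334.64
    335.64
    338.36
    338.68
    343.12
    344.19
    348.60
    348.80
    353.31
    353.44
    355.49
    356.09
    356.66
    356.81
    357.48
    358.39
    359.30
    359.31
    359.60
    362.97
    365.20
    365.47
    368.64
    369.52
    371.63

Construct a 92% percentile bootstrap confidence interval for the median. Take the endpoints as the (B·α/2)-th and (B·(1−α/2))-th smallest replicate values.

(334.64, 369.52)

α = 0.08; lower rank = 25 × 0.040 = 1; upper rank = 25 × 0.960 = 24.
The 1st smallest replicate is 334.64; the 24th is 369.52.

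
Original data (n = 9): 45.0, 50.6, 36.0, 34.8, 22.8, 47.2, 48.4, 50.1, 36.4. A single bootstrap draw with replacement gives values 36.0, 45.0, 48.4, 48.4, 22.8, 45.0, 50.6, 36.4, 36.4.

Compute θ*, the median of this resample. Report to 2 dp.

Sorted: 22.8, 36.0, 36.4, 36.4, 45.0, 45.0, 48.4, 48.4, 50.6
Median = middle value = 45.00

θ* = 45.00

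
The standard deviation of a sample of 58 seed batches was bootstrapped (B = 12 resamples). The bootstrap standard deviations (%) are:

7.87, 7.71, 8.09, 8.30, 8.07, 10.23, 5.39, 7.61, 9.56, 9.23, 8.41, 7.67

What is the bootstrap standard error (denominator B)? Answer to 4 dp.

Bootstrap SE is the standard deviation of the 12 replicate standard deviations.
Mean of replicates: (7.87 + 7.71 + 8.09 + 8.30 + 8.07 + 10.23 + 5.39 + 7.61 + 9.56 + 9.23 + 8.41 + 7.67) / 12 = 98.14000 / 12 = 8.17833
Sum of squared deviations: (−0.30833)² + (−0.46833)² + (−0.08833)² + (+0.12167)² + (−0.10833)² + (+2.05167)² + (−2.78833)² + (−0.56833)² + (+1.38167)² + (+1.05167)² + (+0.23167)² + (−0.50833)² = 15.98297
Variance = 15.98297 / 12 = 1.33191
SE* = √1.33191

SE* = 1.1541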